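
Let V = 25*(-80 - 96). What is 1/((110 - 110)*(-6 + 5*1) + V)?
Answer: -1/4400 ≈ -0.00022727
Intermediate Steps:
V = -4400 (V = 25*(-176) = -4400)
1/((110 - 110)*(-6 + 5*1) + V) = 1/((110 - 110)*(-6 + 5*1) - 4400) = 1/(0*(-6 + 5) - 4400) = 1/(0*(-1) - 4400) = 1/(0 - 4400) = 1/(-4400) = -1/4400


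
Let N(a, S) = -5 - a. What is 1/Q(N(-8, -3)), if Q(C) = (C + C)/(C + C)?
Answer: 1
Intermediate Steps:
Q(C) = 1 (Q(C) = (2*C)/((2*C)) = (2*C)*(1/(2*C)) = 1)
1/Q(N(-8, -3)) = 1/1 = 1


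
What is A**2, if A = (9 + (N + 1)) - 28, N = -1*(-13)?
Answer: 25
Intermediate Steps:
N = 13
A = -5 (A = (9 + (13 + 1)) - 28 = (9 + 14) - 28 = 23 - 28 = -5)
A**2 = (-5)**2 = 25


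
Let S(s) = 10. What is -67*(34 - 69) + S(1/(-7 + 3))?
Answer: 2355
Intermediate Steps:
-67*(34 - 69) + S(1/(-7 + 3)) = -67*(34 - 69) + 10 = -67*(-35) + 10 = 2345 + 10 = 2355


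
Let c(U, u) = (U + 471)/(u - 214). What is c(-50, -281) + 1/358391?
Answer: -13716556/16127595 ≈ -0.85050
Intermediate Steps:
c(U, u) = (471 + U)/(-214 + u)
c(-50, -281) + 1/358391 = (471 - 50)/(-214 - 281) + 1/358391 = 421/(-495) + 1/358391 = -1/495*421 + 1/358391 = -421/495 + 1/358391 = -13716556/16127595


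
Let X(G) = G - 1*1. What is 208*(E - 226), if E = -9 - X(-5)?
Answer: -47632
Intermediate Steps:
X(G) = -1 + G (X(G) = G - 1 = -1 + G)
E = -3 (E = -9 - (-1 - 5) = -9 - 1*(-6) = -9 + 6 = -3)
208*(E - 226) = 208*(-3 - 226) = 208*(-229) = -47632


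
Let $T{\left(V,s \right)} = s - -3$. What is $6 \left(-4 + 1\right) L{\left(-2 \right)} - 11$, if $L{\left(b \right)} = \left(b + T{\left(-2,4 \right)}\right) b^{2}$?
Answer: $-371$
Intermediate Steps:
$T{\left(V,s \right)} = 3 + s$ ($T{\left(V,s \right)} = s + 3 = 3 + s$)
$L{\left(b \right)} = b^{2} \left(7 + b\right)$ ($L{\left(b \right)} = \left(b + \left(3 + 4\right)\right) b^{2} = \left(b + 7\right) b^{2} = \left(7 + b\right) b^{2} = b^{2} \left(7 + b\right)$)
$6 \left(-4 + 1\right) L{\left(-2 \right)} - 11 = 6 \left(-4 + 1\right) \left(-2\right)^{2} \left(7 - 2\right) - 11 = 6 \left(-3\right) 4 \cdot 5 - 11 = \left(-18\right) 20 - 11 = -360 - 11 = -371$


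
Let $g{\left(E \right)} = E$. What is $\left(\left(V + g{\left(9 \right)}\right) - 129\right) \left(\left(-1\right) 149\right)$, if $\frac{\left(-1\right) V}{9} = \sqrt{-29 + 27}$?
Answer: $17880 + 1341 i \sqrt{2} \approx 17880.0 + 1896.5 i$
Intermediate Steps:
$V = - 9 i \sqrt{2}$ ($V = - 9 \sqrt{-29 + 27} = - 9 \sqrt{-2} = - 9 i \sqrt{2} \approx - 12.728 i$)
$\left(\left(V + g{\left(9 \right)}\right) - 129\right) \left(\left(-1\right) 149\right) = \left(\left(- 9 i \sqrt{2} + 9\right) - 129\right) \left(\left(-1\right) 149\right) = \left(\left(9 - 9 i \sqrt{2}\right) - 129\right) \left(-149\right) = \left(-120 - 9 i \sqrt{2}\right) \left(-149\right) = 17880 + 1341 i \sqrt{2}$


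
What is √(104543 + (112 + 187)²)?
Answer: 2*√48486 ≈ 440.39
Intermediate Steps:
√(104543 + (112 + 187)²) = √(104543 + 299²) = √(104543 + 89401) = √193944 = 2*√48486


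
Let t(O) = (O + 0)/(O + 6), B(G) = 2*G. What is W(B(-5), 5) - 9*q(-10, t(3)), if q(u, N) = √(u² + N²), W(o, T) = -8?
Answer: -8 - 3*√901 ≈ -98.050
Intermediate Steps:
t(O) = O/(6 + O)
q(u, N) = √(N² + u²)
W(B(-5), 5) - 9*q(-10, t(3)) = -8 - 9*√((3/(6 + 3))² + (-10)²) = -8 - 9*√((3/9)² + 100) = -8 - 9*√((3*(⅑))² + 100) = -8 - 9*√((⅓)² + 100) = -8 - 9*√(⅑ + 100) = -8 - 3*√901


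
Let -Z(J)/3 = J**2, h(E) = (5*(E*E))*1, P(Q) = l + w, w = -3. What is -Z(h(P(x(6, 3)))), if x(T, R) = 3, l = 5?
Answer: 1200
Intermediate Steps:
P(Q) = 2 (P(Q) = 5 - 3 = 2)
h(E) = 5*E**2 (h(E) = (5*E**2)*1 = 5*E**2)
Z(J) = -3*J**2
-Z(h(P(x(6, 3)))) = -(-3)*(5*2**2)**2 = -(-3)*(5*4)**2 = -(-3)*20**2 = -(-3)*400 = -1*(-1200) = 1200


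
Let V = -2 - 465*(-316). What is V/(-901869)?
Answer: -146938/901869 ≈ -0.16293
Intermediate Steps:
V = 146938 (V = -2 + 146940 = 146938)
V/(-901869) = 146938/(-901869) = 146938*(-1/901869) = -146938/901869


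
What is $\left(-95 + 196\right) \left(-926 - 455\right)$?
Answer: $-139481$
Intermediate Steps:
$\left(-95 + 196\right) \left(-926 - 455\right) = 101 \left(-1381\right) = -139481$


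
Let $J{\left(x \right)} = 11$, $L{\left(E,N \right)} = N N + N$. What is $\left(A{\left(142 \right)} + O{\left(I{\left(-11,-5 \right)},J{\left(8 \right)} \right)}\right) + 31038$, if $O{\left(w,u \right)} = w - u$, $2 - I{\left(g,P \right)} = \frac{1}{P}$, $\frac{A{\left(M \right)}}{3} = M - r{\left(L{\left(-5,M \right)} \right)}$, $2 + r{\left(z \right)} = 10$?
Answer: $\frac{157156}{5} \approx 31431.0$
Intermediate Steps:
$L{\left(E,N \right)} = N + N^{2}$ ($L{\left(E,N \right)} = N^{2} + N = N + N^{2}$)
$r{\left(z \right)} = 8$ ($r{\left(z \right)} = -2 + 10 = 8$)
$A{\left(M \right)} = -24 + 3 M$ ($A{\left(M \right)} = 3 \left(M - 8\right) = 3 \left(-8 + M\right) = -24 + 3 M$)
$I{\left(g,P \right)} = 2 - \frac{1}{P}$
$\left(A{\left(142 \right)} + O{\left(I{\left(-11,-5 \right)},J{\left(8 \right)} \right)}\right) + 31038 = \left(\left(-24 + 3 \cdot 142\right) + \left(\left(2 - \frac{1}{-5}\right) - 11\right)\right) + 31038 = \left(\left(-24 + 426\right) + \left(\left(2 - - \frac{1}{5}\right) - 11\right)\right) + 31038 = \left(402 + \left(\left(2 + \frac{1}{5}\right) - 11\right)\right) + 31038 = \left(402 + \left(\frac{11}{5} - 11\right)\right) + 31038 = \left(402 - \frac{44}{5}\right) + 31038 = \frac{1966}{5} + 31038 = \frac{157156}{5}$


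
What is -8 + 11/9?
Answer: -61/9 ≈ -6.7778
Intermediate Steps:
-8 + 11/9 = -61/9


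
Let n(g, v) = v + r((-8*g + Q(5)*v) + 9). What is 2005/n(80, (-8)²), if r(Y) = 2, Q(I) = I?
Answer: 2005/66 ≈ 30.379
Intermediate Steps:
n(g, v) = 2 + v (n(g, v) = v + 2 = 2 + v)
2005/n(80, (-8)²) = 2005/(2 + (-8)²) = 2005/(2 + 64) = 2005/66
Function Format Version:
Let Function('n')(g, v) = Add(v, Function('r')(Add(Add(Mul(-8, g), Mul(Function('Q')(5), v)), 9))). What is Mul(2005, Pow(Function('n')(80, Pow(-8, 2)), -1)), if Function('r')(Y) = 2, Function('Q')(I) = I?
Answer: Rational(2005, 66) ≈ 30.379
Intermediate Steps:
Function('n')(g, v) = Add(2, v) (Function('n')(g, v) = Add(v, 2) = Add(2, v))
Mul(2005, Pow(Function('n')(80, Pow(-8, 2)), -1)) = Mul(2005, Pow(Add(2, Pow(-8, 2)), -1)) = Mul(2005, Pow(Add(2, 64), -1)) = Mul(2005, Pow(66, -1)) = Mul(2005, Rational(1, 66)) = Rational(2005, 66)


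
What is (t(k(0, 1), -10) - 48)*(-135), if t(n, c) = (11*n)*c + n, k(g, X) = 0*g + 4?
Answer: 65340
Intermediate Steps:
k(g, X) = 4 (k(g, X) = 0 + 4 = 4)
t(n, c) = n + 11*c*n (t(n, c) = 11*c*n + n = n + 11*c*n)
(t(k(0, 1), -10) - 48)*(-135) = (4*(1 + 11*(-10)) - 48)*(-135) = (4*(1 - 110) - 48)*(-135) = (4*(-109) - 48)*(-135) = (-436 - 48)*(-135) = -484*(-135) = 65340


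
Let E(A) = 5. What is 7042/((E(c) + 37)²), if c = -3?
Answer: 503/126 ≈ 3.9921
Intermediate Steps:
7042/((E(c) + 37)²) = 7042/((5 + 37)²) = 7042/(42²) = 7042/1764 = 7042*(1/1764) = 503/126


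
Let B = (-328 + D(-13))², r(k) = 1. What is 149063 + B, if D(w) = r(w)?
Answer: 255992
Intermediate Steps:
D(w) = 1
B = 106929 (B = (-328 + 1)² = (-327)² = 106929)
149063 + B = 149063 + 106929 = 255992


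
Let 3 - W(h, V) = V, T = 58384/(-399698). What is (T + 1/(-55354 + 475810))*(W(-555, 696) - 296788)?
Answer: 3651207930360143/84027711144 ≈ 43452.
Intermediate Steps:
T = -29192/199849 (T = 58384*(-1/399698) = -29192/199849 ≈ -0.14607)
W(h, V) = 3 - V
(T + 1/(-55354 + 475810))*(W(-555, 696) - 296788) = (-29192/199849 + 1/(-55354 + 475810))*((3 - 1*696) - 296788) = (-29192/199849 + 1/420456)*((3 - 696) - 296788) = (-29192/199849 + 1/420456)*(-693 - 296788) = -12273751703/84027711144*(-297481) = 3651207930360143/84027711144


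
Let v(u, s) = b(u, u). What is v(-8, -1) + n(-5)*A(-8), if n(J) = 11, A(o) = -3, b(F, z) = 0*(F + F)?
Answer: -33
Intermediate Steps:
b(F, z) = 0 (b(F, z) = 0*(2*F) = 0)
v(u, s) = 0
v(-8, -1) + n(-5)*A(-8) = 0 + 11*(-3) = 0 - 33 = -33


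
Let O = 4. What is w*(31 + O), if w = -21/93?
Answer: -245/31 ≈ -7.9032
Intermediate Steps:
w = -7/31 (w = -21*1/93 = -7/31 ≈ -0.22581)
w*(31 + O) = -7*(31 + 4)/31 = -7/31*35 = -245/31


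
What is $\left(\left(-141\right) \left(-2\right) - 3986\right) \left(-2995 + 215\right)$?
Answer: $10297120$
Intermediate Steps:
$\left(\left(-141\right) \left(-2\right) - 3986\right) \left(-2995 + 215\right) = \left(282 - 3986\right) \left(-2780\right) = \left(-3704\right) \left(-2780\right) = 10297120$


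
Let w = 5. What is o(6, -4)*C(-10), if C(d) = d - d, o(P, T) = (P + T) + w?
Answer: 0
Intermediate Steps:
o(P, T) = 5 + P + T (o(P, T) = (P + T) + 5 = 5 + P + T)
C(d) = 0
o(6, -4)*C(-10) = (5 + 6 - 4)*0 = 7*0 = 0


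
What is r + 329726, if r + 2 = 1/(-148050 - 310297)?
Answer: 151128006227/458347 ≈ 3.2972e+5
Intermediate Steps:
r = -916695/458347 (r = -2 + 1/(-148050 - 310297) = -2 + 1/(-458347) = -2 - 1/458347 = -916695/458347 ≈ -2.0000)
r + 329726 = -916695/458347 + 329726 = 151128006227/458347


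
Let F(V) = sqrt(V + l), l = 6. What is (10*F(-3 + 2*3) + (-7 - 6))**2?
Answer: 289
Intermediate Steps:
F(V) = sqrt(6 + V) (F(V) = sqrt(V + 6) = sqrt(6 + V))
(10*F(-3 + 2*3) + (-7 - 6))**2 = (10*sqrt(6 + (-3 + 2*3)) + (-7 - 6))**2 = (10*sqrt(6 + (-3 + 6)) - 13)**2 = (10*sqrt(6 + 3) - 13)**2 = (10*sqrt(9) - 13)**2 = (10*3 - 13)**2 = (30 - 13)**2 = 17**2 = 289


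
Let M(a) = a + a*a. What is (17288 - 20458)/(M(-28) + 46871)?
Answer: -3170/47627 ≈ -0.066559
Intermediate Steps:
M(a) = a + a²
(17288 - 20458)/(M(-28) + 46871) = (17288 - 20458)/(-28*(1 - 28) + 46871) = -3170/(-28*(-27) + 46871) = -3170/(756 + 46871) = -3170/47627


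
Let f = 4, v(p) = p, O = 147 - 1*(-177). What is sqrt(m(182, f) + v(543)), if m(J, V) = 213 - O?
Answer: 12*sqrt(3) ≈ 20.785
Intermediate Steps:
O = 324 (O = 147 + 177 = 324)
m(J, V) = -111 (m(J, V) = 213 - 1*324 = 213 - 324 = -111)
sqrt(m(182, f) + v(543)) = sqrt(-111 + 543) = sqrt(432) = 12*sqrt(3)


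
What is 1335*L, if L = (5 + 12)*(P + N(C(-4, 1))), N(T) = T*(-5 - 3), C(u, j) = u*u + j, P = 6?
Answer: -2950350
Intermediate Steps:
C(u, j) = j + u**2 (C(u, j) = u**2 + j = j + u**2)
N(T) = -8*T (N(T) = T*(-8) = -8*T)
L = -2210 (L = (5 + 12)*(6 - 8*(1 + (-4)**2)) = 17*(6 - 8*(1 + 16)) = 17*(6 - 8*17) = 17*(6 - 136) = 17*(-130) = -2210)
1335*L = 1335*(-2210) = -2950350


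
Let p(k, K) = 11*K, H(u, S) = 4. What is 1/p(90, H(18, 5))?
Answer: 1/44 ≈ 0.022727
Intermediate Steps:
1/p(90, H(18, 5)) = 1/(11*4) = 1/44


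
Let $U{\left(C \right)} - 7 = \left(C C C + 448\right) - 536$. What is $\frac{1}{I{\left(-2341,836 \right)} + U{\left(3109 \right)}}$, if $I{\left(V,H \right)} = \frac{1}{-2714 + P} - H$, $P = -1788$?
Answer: $\frac{4502}{135290606450223} \approx 3.3276 \cdot 10^{-11}$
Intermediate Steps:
$I{\left(V,H \right)} = - \frac{1}{4502} - H$ ($I{\left(V,H \right)} = \frac{1}{-2714 - 1788} - H = \frac{1}{-4502} - H = - \frac{1}{4502} - H$)
$U{\left(C \right)} = -81 + C^{3}$ ($U{\left(C \right)} = 7 + \left(\left(C C C + 448\right) - 536\right) = 7 + \left(\left(C^{2} C + 448\right) - 536\right) = 7 + \left(\left(C^{3} + 448\right) - 536\right) = 7 + \left(\left(448 + C^{3}\right) - 536\right) = 7 + \left(-88 + C^{3}\right) = -81 + C^{3}$)
$\frac{1}{I{\left(-2341,836 \right)} + U{\left(3109 \right)}} = \frac{1}{\left(- \frac{1}{4502} - 836\right) - \left(81 - 3109^{3}\right)} = \frac{1}{\left(- \frac{1}{4502} - 836\right) + \left(-81 + 30051224029\right)} = \frac{1}{- \frac{3763673}{4502} + 30051223948} = \frac{1}{\frac{135290606450223}{4502}} = \frac{4502}{135290606450223}$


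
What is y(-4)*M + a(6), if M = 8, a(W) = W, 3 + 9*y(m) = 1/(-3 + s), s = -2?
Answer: 142/45 ≈ 3.1556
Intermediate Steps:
y(m) = -16/45 (y(m) = -⅓ + 1/(9*(-3 - 2)) = -⅓ + (⅑)/(-5) = -⅓ + (⅑)*(-⅕) = -⅓ - 1/45 = -16/45)
y(-4)*M + a(6) = -16/45*8 + 6 = -128/45 + 6 = 142/45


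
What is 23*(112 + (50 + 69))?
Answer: 5313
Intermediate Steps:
23*(112 + (50 + 69)) = 23*(112 + 119) = 23*231 = 5313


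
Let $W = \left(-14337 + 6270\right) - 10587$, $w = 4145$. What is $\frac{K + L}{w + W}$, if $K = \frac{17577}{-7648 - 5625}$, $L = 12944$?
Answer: $- \frac{171788135}{192577957} \approx -0.89205$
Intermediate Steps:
$W = -18654$ ($W = -8067 - 10587 = -18654$)
$K = - \frac{17577}{13273}$ ($K = \frac{17577}{-13273} = 17577 \left(- \frac{1}{13273}\right) = - \frac{17577}{13273} \approx -1.3243$)
$\frac{K + L}{w + W} = \frac{- \frac{17577}{13273} + 12944}{4145 - 18654} = \frac{171788135}{13273 \left(-14509\right)} = \frac{171788135}{13273} \left(- \frac{1}{14509}\right) = - \frac{171788135}{192577957}$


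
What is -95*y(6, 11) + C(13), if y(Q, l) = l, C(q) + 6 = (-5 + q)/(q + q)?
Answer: -13659/13 ≈ -1050.7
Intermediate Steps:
C(q) = -6 + (-5 + q)/(2*q) (C(q) = -6 + (-5 + q)/(q + q) = -6 + (-5 + q)/((2*q)) = -6 + (-5 + q)*(1/(2*q)) = -6 + (-5 + q)/(2*q))
-95*y(6, 11) + C(13) = -95*11 + (½)*(-5 - 11*13)/13 = -1045 + (½)*(1/13)*(-5 - 143) = -1045 + (½)*(1/13)*(-148) = -1045 - 74/13 = -13659/13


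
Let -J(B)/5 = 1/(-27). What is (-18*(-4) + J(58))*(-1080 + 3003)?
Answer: 1249309/9 ≈ 1.3881e+5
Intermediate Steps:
J(B) = 5/27 (J(B) = -5/(-27) = -5*(-1/27) = 5/27)
(-18*(-4) + J(58))*(-1080 + 3003) = (-18*(-4) + 5/27)*(-1080 + 3003) = (72 + 5/27)*1923 = (1949/27)*1923 = 1249309/9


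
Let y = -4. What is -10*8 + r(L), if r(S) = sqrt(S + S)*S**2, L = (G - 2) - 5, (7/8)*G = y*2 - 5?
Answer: -80 + 70227*I*sqrt(238)/343 ≈ -80.0 + 3158.6*I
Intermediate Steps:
G = -104/7 (G = 8*(-4*2 - 5)/7 = 8*(-8 - 5)/7 = (8/7)*(-13) = -104/7 ≈ -14.857)
L = -153/7 (L = (-104/7 - 2) - 5 = -118/7 - 5 = -153/7 ≈ -21.857)
r(S) = sqrt(2)*S**(5/2) (r(S) = sqrt(2*S)*S**2 = (sqrt(2)*sqrt(S))*S**2 = sqrt(2)*S**(5/2))
-10*8 + r(L) = -10*8 + sqrt(2)*(-153/7)**(5/2) = -80 + sqrt(2)*(70227*I*sqrt(119)/343) = -80 + 70227*I*sqrt(238)/343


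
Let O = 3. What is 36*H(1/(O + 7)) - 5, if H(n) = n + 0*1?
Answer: -7/5 ≈ -1.4000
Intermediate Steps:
H(n) = n (H(n) = n + 0 = n)
36*H(1/(O + 7)) - 5 = 36/(3 + 7) - 5 = 36/10 - 5 = 36*(⅒) - 5 = 18/5 - 5 = -7/5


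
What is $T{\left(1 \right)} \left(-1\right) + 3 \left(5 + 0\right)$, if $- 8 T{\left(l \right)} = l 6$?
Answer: $\frac{63}{4} \approx 15.75$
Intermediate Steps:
$T{\left(l \right)} = - \frac{3 l}{4}$ ($T{\left(l \right)} = - \frac{l 6}{8} = - \frac{6 l}{8} = - \frac{3 l}{4}$)
$T{\left(1 \right)} \left(-1\right) + 3 \left(5 + 0\right) = \left(- \frac{3}{4}\right) 1 \left(-1\right) + 3 \left(5 + 0\right) = \left(- \frac{3}{4}\right) \left(-1\right) + 3 \cdot 5 = \frac{3}{4} + 15 = \frac{63}{4}$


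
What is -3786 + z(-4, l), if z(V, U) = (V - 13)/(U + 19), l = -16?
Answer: -11375/3 ≈ -3791.7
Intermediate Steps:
z(V, U) = (-13 + V)/(19 + U)
-3786 + z(-4, l) = -3786 + (-13 - 4)/(19 - 16) = -3786 - 17/3 = -11375/3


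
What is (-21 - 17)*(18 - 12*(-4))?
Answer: -2508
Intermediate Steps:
(-21 - 17)*(18 - 12*(-4)) = -38*(18 + 48) = -38*66 = -2508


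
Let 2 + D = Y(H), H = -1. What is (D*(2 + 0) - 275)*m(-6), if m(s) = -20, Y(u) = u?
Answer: 5620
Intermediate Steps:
D = -3 (D = -2 - 1 = -3)
(D*(2 + 0) - 275)*m(-6) = (-3*(2 + 0) - 275)*(-20) = (-3*2 - 275)*(-20) = (-6 - 275)*(-20) = -281*(-20) = 5620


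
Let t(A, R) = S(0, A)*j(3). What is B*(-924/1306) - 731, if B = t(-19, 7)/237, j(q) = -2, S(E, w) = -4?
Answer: -37711329/51587 ≈ -731.02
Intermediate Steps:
t(A, R) = 8 (t(A, R) = -4*(-2) = 8)
B = 8/237 ≈ 0.033755
B*(-924/1306) - 731 = 8*(-924/1306)/237 - 731 = 8*(-924*1/1306)/237 - 731 = (8/237)*(-462/653) - 731 = -1232/51587 - 731 = -37711329/51587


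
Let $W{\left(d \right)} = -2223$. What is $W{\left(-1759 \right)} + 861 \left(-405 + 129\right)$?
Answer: $-239859$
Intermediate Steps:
$W{\left(-1759 \right)} + 861 \left(-405 + 129\right) = -2223 + 861 \left(-405 + 129\right) = -2223 + 861 \left(-276\right) = -2223 - 237636 = -239859$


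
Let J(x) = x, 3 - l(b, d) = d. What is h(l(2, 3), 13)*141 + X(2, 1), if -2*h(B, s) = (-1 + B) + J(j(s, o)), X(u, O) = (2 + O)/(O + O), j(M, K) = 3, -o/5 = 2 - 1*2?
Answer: -279/2 ≈ -139.50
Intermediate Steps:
o = 0 (o = -5*(2 - 1*2) = -5*(2 - 2) = -5*0 = 0)
l(b, d) = 3 - d
X(u, O) = (2 + O)/(2*O) (X(u, O) = (2 + O)/((2*O)) = (2 + O)*(1/(2*O)) = (2 + O)/(2*O))
h(B, s) = -1 - B/2 (h(B, s) = -((-1 + B) + 3)/2 = -(2 + B)/2 = -1 - B/2)
h(l(2, 3), 13)*141 + X(2, 1) = (-1 - (3 - 1*3)/2)*141 + (1/2)*(2 + 1)/1 = (-1 - (3 - 3)/2)*141 + (1/2)*1*3 = (-1 - 1/2*0)*141 + 3/2 = (-1 + 0)*141 + 3/2 = -1*141 + 3/2 = -141 + 3/2 = -279/2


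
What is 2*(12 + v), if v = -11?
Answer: 2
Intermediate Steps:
2*(12 + v) = 2*(12 - 11) = 2*1 = 2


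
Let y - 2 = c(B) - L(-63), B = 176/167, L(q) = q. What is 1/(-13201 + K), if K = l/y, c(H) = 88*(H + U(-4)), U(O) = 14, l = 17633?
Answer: -232087/3060835776 ≈ -7.5825e-5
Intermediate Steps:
B = 176/167 (B = 176*(1/167) = 176/167 ≈ 1.0539)
c(H) = 1232 + 88*H (c(H) = 88*(H + 14) = 88*(14 + H) = 1232 + 88*H)
y = 232087/167 (y = 2 + ((1232 + 88*(176/167)) - 1*(-63)) = 2 + ((1232 + 15488/167) + 63) = 2 + (221232/167 + 63) = 2 + 231753/167 = 232087/167 ≈ 1389.7)
K = 2944711/232087 (K = 17633/(232087/167) = 17633*(167/232087) = 2944711/232087 ≈ 12.688)
1/(-13201 + K) = 1/(-13201 + 2944711/232087) = 1/(-3060835776/232087) = -232087/3060835776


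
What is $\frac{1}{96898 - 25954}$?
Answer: $\frac{1}{70944} \approx 1.4096 \cdot 10^{-5}$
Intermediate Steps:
$\frac{1}{96898 - 25954} = \frac{1}{70944}$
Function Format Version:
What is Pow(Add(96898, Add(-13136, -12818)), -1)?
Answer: Rational(1, 70944) ≈ 1.4096e-5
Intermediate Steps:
Pow(Add(96898, Add(-13136, -12818)), -1) = Pow(Add(96898, -25954), -1) = Pow(70944, -1) = Rational(1, 70944)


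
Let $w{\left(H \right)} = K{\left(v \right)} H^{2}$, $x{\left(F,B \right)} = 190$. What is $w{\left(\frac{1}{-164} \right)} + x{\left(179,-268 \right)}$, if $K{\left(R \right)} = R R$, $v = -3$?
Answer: $\frac{5110249}{26896} \approx 190.0$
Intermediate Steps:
$K{\left(R \right)} = R^{2}$
$w{\left(H \right)} = 9 H^{2}$ ($w{\left(H \right)} = \left(-3\right)^{2} H^{2} = 9 H^{2}$)
$w{\left(\frac{1}{-164} \right)} + x{\left(179,-268 \right)} = 9 \left(\frac{1}{-164}\right)^{2} + 190 = 9 \left(- \frac{1}{164}\right)^{2} + 190 = 9 \cdot \frac{1}{26896} + 190 = \frac{9}{26896} + 190 = \frac{5110249}{26896}$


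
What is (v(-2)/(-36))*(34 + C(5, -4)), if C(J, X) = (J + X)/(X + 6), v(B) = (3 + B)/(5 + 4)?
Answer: -23/216 ≈ -0.10648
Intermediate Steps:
v(B) = ⅓ + B/9 (v(B) = (3 + B)/9 = (3 + B)*(⅑) = ⅓ + B/9)
C(J, X) = (J + X)/(6 + X)
(v(-2)/(-36))*(34 + C(5, -4)) = ((⅓ + (⅑)*(-2))/(-36))*(34 + (5 - 4)/(6 - 4)) = ((⅓ - 2/9)*(-1/36))*(34 + 1/2) = ((⅑)*(-1/36))*(34 + (½)*1) = -(34 + ½)/324 = -1/324*69/2 = -23/216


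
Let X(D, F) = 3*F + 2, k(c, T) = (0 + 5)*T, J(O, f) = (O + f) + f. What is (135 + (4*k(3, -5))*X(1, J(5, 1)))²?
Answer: 4687225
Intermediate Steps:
J(O, f) = O + 2*f
k(c, T) = 5*T
X(D, F) = 2 + 3*F
(135 + (4*k(3, -5))*X(1, J(5, 1)))² = (135 + (4*(5*(-5)))*(2 + 3*(5 + 2*1)))² = (135 + (4*(-25))*(2 + 3*(5 + 2)))² = (135 - 100*(2 + 3*7))² = (135 - 100*(2 + 21))² = (135 - 100*23)² = (135 - 2300)² = (-2165)² = 4687225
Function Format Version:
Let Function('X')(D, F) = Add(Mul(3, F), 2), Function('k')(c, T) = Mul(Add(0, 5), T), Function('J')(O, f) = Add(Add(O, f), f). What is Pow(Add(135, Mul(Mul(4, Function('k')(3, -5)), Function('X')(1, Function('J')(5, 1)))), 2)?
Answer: 4687225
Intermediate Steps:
Function('J')(O, f) = Add(O, Mul(2, f))
Function('k')(c, T) = Mul(5, T)
Function('X')(D, F) = Add(2, Mul(3, F))
Pow(Add(135, Mul(Mul(4, Function('k')(3, -5)), Function('X')(1, Function('J')(5, 1)))), 2) = Pow(Add(135, Mul(Mul(4, Mul(5, -5)), Add(2, Mul(3, Add(5, Mul(2, 1)))))), 2) = Pow(Add(135, Mul(Mul(4, -25), Add(2, Mul(3, Add(5, 2))))), 2) = Pow(Add(135, Mul(-100, Add(2, Mul(3, 7)))), 2) = Pow(Add(135, Mul(-100, Add(2, 21))), 2) = Pow(Add(135, Mul(-100, 23)), 2) = Pow(Add(135, -2300), 2) = Pow(-2165, 2) = 4687225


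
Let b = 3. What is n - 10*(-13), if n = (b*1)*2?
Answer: 136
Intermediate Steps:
n = 6 (n = (3*1)*2 = 3*2 = 6)
n - 10*(-13) = 6 - 10*(-13) = 6 + 130 = 136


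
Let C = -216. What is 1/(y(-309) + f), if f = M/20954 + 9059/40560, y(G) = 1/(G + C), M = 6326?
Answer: 4957716400/2594584999 ≈ 1.9108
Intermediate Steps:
y(G) = 1/(-216 + G) (y(G) = 1/(G - 216) = 1/(-216 + G))
f = 223202423/424947120 (f = 6326/20954 + 9059/40560 = 6326*(1/20954) + 9059*(1/40560) = 3163/10477 + 9059/40560 = 223202423/424947120 ≈ 0.52525)
1/(y(-309) + f) = 1/(1/(-216 - 309) + 223202423/424947120) = 1/(1/(-525) + 223202423/424947120) = 1/(-1/525 + 223202423/424947120) = 1/(2594584999/4957716400) = 4957716400/2594584999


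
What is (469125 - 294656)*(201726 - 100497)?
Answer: 17661322401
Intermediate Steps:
(469125 - 294656)*(201726 - 100497) = 174469*101229 = 17661322401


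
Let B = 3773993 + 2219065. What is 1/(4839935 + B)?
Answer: 1/10832993 ≈ 9.2311e-8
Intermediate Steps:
B = 5993058
1/(4839935 + B) = 1/(4839935 + 5993058) = 1/10832993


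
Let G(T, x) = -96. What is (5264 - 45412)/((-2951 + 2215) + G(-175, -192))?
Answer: 10037/208 ≈ 48.255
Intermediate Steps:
(5264 - 45412)/((-2951 + 2215) + G(-175, -192)) = (5264 - 45412)/((-2951 + 2215) - 96) = -40148/(-736 - 96) = -40148/(-832) = -40148*(-1/832) = 10037/208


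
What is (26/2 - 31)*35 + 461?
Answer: -169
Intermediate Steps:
(26/2 - 31)*35 + 461 = (26*(1/2) - 31)*35 + 461 = (13 - 31)*35 + 461 = -18*35 + 461 = -630 + 461 = -169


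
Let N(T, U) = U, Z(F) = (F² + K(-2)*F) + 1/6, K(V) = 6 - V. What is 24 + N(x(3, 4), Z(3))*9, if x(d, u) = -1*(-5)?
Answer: 645/2 ≈ 322.50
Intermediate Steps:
x(d, u) = 5
Z(F) = ⅙ + F² + 8*F (Z(F) = (F² + (6 - 1*(-2))*F) + 1/6 = (F² + (6 + 2)*F) + ⅙ = (F² + 8*F) + ⅙ = ⅙ + F² + 8*F)
24 + N(x(3, 4), Z(3))*9 = 24 + (⅙ + 3² + 8*3)*9 = 24 + (⅙ + 9 + 24)*9 = 24 + (199/6)*9 = 24 + 597/2 = 645/2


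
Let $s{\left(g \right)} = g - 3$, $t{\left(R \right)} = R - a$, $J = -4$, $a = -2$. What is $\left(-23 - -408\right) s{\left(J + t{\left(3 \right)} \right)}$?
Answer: $-770$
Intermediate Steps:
$t{\left(R \right)} = 2 + R$ ($t{\left(R \right)} = R - -2 = R + 2 = 2 + R$)
$s{\left(g \right)} = -3 + g$
$\left(-23 - -408\right) s{\left(J + t{\left(3 \right)} \right)} = \left(-23 - -408\right) \left(-3 + \left(-4 + \left(2 + 3\right)\right)\right) = \left(-23 + 408\right) \left(-3 + \left(-4 + 5\right)\right) = 385 \left(-3 + 1\right) = 385 \left(-2\right) = -770$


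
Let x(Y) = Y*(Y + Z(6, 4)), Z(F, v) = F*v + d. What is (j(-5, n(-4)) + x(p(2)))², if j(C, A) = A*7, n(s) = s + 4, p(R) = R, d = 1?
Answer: 2916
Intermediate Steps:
n(s) = 4 + s
Z(F, v) = 1 + F*v (Z(F, v) = F*v + 1 = 1 + F*v)
j(C, A) = 7*A
x(Y) = Y*(25 + Y) (x(Y) = Y*(Y + (1 + 6*4)) = Y*(Y + (1 + 24)) = Y*(Y + 25) = Y*(25 + Y))
(j(-5, n(-4)) + x(p(2)))² = (7*(4 - 4) + 2*(25 + 2))² = (7*0 + 2*27)² = (0 + 54)² = 54² = 2916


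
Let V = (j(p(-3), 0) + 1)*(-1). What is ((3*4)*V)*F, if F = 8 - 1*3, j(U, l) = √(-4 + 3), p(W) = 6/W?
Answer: -60 - 60*I ≈ -60.0 - 60.0*I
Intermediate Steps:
j(U, l) = I (j(U, l) = √(-1) = I)
V = -1 - I (V = (I + 1)*(-1) = (1 + I)*(-1) = -1 - I ≈ -1.0 - 1.0*I)
F = 5 (F = 8 - 3 = 5)
((3*4)*V)*F = ((3*4)*(-1 - I))*5 = (12*(-1 - I))*5 = (-12 - 12*I)*5 = -60 - 60*I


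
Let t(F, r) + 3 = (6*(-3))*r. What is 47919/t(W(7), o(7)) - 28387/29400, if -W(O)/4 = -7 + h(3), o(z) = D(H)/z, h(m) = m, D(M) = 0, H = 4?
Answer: -469634587/29400 ≈ -15974.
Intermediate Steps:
o(z) = 0 (o(z) = 0/z = 0)
W(O) = 16 (W(O) = -4*(-7 + 3) = -4*(-4) = 16)
t(F, r) = -3 - 18*r (t(F, r) = -3 + (6*(-3))*r = -3 - 18*r)
47919/t(W(7), o(7)) - 28387/29400 = 47919/(-3 - 18*0) - 28387/29400 = 47919/(-3 + 0) - 28387*1/29400 = 47919/(-3) - 28387/29400 = 47919*(-1/3) - 28387/29400 = -15973 - 28387/29400 = -469634587/29400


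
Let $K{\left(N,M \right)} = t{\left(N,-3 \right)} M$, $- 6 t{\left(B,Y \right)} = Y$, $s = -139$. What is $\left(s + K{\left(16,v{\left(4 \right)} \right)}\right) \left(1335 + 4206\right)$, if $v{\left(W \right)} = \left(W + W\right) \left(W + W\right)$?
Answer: $-592887$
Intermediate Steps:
$t{\left(B,Y \right)} = - \frac{Y}{6}$
$v{\left(W \right)} = 4 W^{2}$ ($v{\left(W \right)} = 2 W 2 W = 4 W^{2}$)
$K{\left(N,M \right)} = \frac{M}{2}$ ($K{\left(N,M \right)} = \left(- \frac{1}{6}\right) \left(-3\right) M = \frac{M}{2}$)
$\left(s + K{\left(16,v{\left(4 \right)} \right)}\right) \left(1335 + 4206\right) = \left(-139 + \frac{4 \cdot 4^{2}}{2}\right) \left(1335 + 4206\right) = \left(-139 + \frac{4 \cdot 16}{2}\right) 5541 = \left(-139 + \frac{1}{2} \cdot 64\right) 5541 = \left(-139 + 32\right) 5541 = \left(-107\right) 5541 = -592887$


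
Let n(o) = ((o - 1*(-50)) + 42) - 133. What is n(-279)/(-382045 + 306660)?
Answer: 64/15077 ≈ 0.0042449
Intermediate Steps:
n(o) = -41 + o (n(o) = ((o + 50) + 42) - 133 = ((50 + o) + 42) - 133 = (92 + o) - 133 = -41 + o)
n(-279)/(-382045 + 306660) = (-41 - 279)/(-382045 + 306660) = -320/(-75385) = -320*(-1/75385) = 64/15077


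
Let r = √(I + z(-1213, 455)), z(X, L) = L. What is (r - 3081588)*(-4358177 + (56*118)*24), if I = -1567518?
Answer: 12941390740980 - 4199585*I*√1567063 ≈ 1.2941e+13 - 5.2571e+9*I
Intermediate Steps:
r = I*√1567063 (r = √(-1567518 + 455) = √(-1567063) = I*√1567063 ≈ 1251.8*I)
(r - 3081588)*(-4358177 + (56*118)*24) = (I*√1567063 - 3081588)*(-4358177 + (56*118)*24) = (-3081588 + I*√1567063)*(-4358177 + 6608*24) = (-3081588 + I*√1567063)*(-4358177 + 158592) = (-3081588 + I*√1567063)*(-4199585) = 12941390740980 - 4199585*I*√1567063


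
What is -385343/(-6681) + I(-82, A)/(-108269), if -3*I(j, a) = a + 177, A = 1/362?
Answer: 5034345517893/87283652806 ≈ 57.678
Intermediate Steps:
A = 1/362 ≈ 0.0027624
I(j, a) = -59 - a/3 (I(j, a) = -(a + 177)/3 = -(177 + a)/3 = -59 - a/3)
-385343/(-6681) + I(-82, A)/(-108269) = -385343/(-6681) + (-59 - ⅓*1/362)/(-108269) = -385343*(-1/6681) + (-59 - 1/1086)*(-1/108269) = 385343/6681 - 64075/1086*(-1/108269) = 385343/6681 + 64075/117580134 = 5034345517893/87283652806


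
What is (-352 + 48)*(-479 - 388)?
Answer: 263568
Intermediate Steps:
(-352 + 48)*(-479 - 388) = -304*(-867) = 263568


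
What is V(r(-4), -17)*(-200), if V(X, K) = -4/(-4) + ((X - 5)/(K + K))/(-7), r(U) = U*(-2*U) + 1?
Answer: -20200/119 ≈ -169.75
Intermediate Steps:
r(U) = 1 - 2*U² (r(U) = -2*U² + 1 = 1 - 2*U²)
V(X, K) = 1 - (-5 + X)/(14*K) (V(X, K) = -4*(-¼) + ((-5 + X)/((2*K)))*(-⅐) = 1 + ((-5 + X)*(1/(2*K)))*(-⅐) = 1 + ((-5 + X)/(2*K))*(-⅐) = 1 - (-5 + X)/(14*K))
V(r(-4), -17)*(-200) = ((1/14)*(5 - (1 - 2*(-4)²) + 14*(-17))/(-17))*(-200) = ((1/14)*(-1/17)*(5 - (1 - 2*16) - 238))*(-200) = ((1/14)*(-1/17)*(5 - (1 - 32) - 238))*(-200) = ((1/14)*(-1/17)*(5 - 1*(-31) - 238))*(-200) = ((1/14)*(-1/17)*(5 + 31 - 238))*(-200) = ((1/14)*(-1/17)*(-202))*(-200) = (101/119)*(-200) = -20200/119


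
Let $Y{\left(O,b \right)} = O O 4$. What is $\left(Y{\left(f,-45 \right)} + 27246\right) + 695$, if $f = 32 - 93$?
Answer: $42825$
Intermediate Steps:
$f = -61$ ($f = 32 - 93 = -61$)
$Y{\left(O,b \right)} = 4 O^{2}$ ($Y{\left(O,b \right)} = O^{2} \cdot 4 = 4 O^{2}$)
$\left(Y{\left(f,-45 \right)} + 27246\right) + 695 = \left(4 \left(-61\right)^{2} + 27246\right) + 695 = \left(4 \cdot 3721 + 27246\right) + 695 = \left(14884 + 27246\right) + 695 = 42130 + 695 = 42825$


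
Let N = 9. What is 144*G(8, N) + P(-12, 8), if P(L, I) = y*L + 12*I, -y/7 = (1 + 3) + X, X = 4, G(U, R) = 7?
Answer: 1776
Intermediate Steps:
y = -56 (y = -7*((1 + 3) + 4) = -7*(4 + 4) = -7*8 = -56)
P(L, I) = -56*L + 12*I
144*G(8, N) + P(-12, 8) = 144*7 + (-56*(-12) + 12*8) = 1008 + (672 + 96) = 1008 + 768 = 1776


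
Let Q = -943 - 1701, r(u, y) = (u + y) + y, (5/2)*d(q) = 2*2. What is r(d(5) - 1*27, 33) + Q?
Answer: -13017/5 ≈ -2603.4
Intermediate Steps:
d(q) = 8/5 (d(q) = 2*(2*2)/5 = (⅖)*4 = 8/5)
r(u, y) = u + 2*y
Q = -2644
r(d(5) - 1*27, 33) + Q = ((8/5 - 1*27) + 2*33) - 2644 = ((8/5 - 27) + 66) - 2644 = (-127/5 + 66) - 2644 = 203/5 - 2644 = -13017/5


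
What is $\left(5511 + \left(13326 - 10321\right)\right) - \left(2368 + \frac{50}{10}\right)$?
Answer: $6143$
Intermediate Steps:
$\left(5511 + \left(13326 - 10321\right)\right) - \left(2368 + \frac{50}{10}\right) = \left(5511 + 3005\right) - 2373 = 8516 - 2373 = 6143$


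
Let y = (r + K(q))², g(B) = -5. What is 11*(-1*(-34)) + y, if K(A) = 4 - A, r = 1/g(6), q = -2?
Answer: 10191/25 ≈ 407.64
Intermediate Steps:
r = -⅕ (r = 1/(-5) = -⅕ ≈ -0.20000)
y = 841/25 (y = (-⅕ + (4 - 1*(-2)))² = (-⅕ + (4 + 2))² = (-⅕ + 6)² = (29/5)² = 841/25 ≈ 33.640)
11*(-1*(-34)) + y = 11*(-1*(-34)) + 841/25 = 11*34 + 841/25 = 374 + 841/25 = 10191/25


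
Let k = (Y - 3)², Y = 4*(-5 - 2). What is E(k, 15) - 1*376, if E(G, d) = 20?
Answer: -356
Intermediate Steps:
Y = -28 (Y = 4*(-7) = -28)
k = 961 (k = (-28 - 3)² = (-31)² = 961)
E(k, 15) - 1*376 = 20 - 1*376 = 20 - 376 = -356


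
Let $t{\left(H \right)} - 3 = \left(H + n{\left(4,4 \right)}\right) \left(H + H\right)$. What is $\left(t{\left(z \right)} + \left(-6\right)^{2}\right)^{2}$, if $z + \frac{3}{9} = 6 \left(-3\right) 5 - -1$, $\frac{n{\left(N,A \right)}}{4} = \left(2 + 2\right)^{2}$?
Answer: $\frac{1688141569}{81} \approx 2.0841 \cdot 10^{7}$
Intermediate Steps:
$n{\left(N,A \right)} = 64$ ($n{\left(N,A \right)} = 4 \left(2 + 2\right)^{2} = 4 \cdot 4^{2} = 4 \cdot 16 = 64$)
$z = - \frac{268}{3}$ ($z = - \frac{1}{3} + \left(6 \left(-3\right) 5 - -1\right) = - \frac{1}{3} + \left(\left(-18\right) 5 + 1\right) = - \frac{1}{3} + \left(-90 + 1\right) = - \frac{1}{3} - 89 = - \frac{268}{3} \approx -89.333$)
$t{\left(H \right)} = 3 + 2 H \left(64 + H\right)$ ($t{\left(H \right)} = 3 + \left(H + 64\right) \left(H + H\right) = 3 + \left(64 + H\right) 2 H = 3 + 2 H \left(64 + H\right)$)
$\left(t{\left(z \right)} + \left(-6\right)^{2}\right)^{2} = \left(\left(3 + 2 \left(- \frac{268}{3}\right)^{2} + 128 \left(- \frac{268}{3}\right)\right) + \left(-6\right)^{2}\right)^{2} = \left(\left(3 + 2 \cdot \frac{71824}{9} - \frac{34304}{3}\right) + 36\right)^{2} = \left(\left(3 + \frac{143648}{9} - \frac{34304}{3}\right) + 36\right)^{2} = \left(\frac{40763}{9} + 36\right)^{2} = \left(\frac{41087}{9}\right)^{2} = \frac{1688141569}{81}$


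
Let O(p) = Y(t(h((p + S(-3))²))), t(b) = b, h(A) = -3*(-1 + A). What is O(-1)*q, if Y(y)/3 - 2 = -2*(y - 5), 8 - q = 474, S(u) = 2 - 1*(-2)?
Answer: -83880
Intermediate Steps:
S(u) = 4 (S(u) = 2 + 2 = 4)
h(A) = 3 - 3*A
q = -466 (q = 8 - 1*474 = 8 - 474 = -466)
Y(y) = 36 - 6*y (Y(y) = 6 + 3*(-2*(y - 5)) = 6 + 3*(-2*(-5 + y)) = 6 + 3*(10 - 2*y) = 6 + (30 - 6*y) = 36 - 6*y)
O(p) = 18 + 18*(4 + p)² (O(p) = 36 - 6*(3 - 3*(p + 4)²) = 36 - 6*(3 - 3*(4 + p)²) = 36 + (-18 + 18*(4 + p)²) = 18 + 18*(4 + p)²)
O(-1)*q = (18 + 18*(4 - 1)²)*(-466) = (18 + 18*3²)*(-466) = (18 + 18*9)*(-466) = (18 + 162)*(-466) = 180*(-466) = -83880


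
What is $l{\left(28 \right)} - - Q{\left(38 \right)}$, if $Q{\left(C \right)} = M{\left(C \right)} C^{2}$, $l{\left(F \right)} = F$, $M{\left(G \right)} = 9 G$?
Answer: $493876$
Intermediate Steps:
$Q{\left(C \right)} = 9 C^{3}$ ($Q{\left(C \right)} = 9 C C^{2} = 9 C^{3}$)
$l{\left(28 \right)} - - Q{\left(38 \right)} = 28 - - 9 \cdot 38^{3} = 28 - - 9 \cdot 54872 = 28 - \left(-1\right) 493848 = 28 - -493848 = 28 + 493848 = 493876$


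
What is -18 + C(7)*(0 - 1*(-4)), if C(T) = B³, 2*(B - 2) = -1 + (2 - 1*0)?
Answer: 89/2 ≈ 44.500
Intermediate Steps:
B = 5/2 (B = 2 + (-1 + (2 - 1*0))/2 = 2 + (-1 + (2 + 0))/2 = 2 + (-1 + 2)/2 = 2 + (½)*1 = 2 + ½ = 5/2 ≈ 2.5000)
C(T) = 125/8 (C(T) = (5/2)³ = 125/8)
-18 + C(7)*(0 - 1*(-4)) = -18 + 125*(0 - 1*(-4))/8 = -18 + 125*(0 + 4)/8 = -18 + (125/8)*4 = -18 + 125/2 = 89/2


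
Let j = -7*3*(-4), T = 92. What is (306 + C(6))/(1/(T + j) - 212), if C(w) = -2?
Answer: -53504/37311 ≈ -1.4340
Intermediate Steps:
j = 84 (j = -21*(-4) = 84)
(306 + C(6))/(1/(T + j) - 212) = (306 - 2)/(1/(92 + 84) - 212) = 304/(1/176 - 212) = 304/(-37311/176) = 304*(-176/37311) = -53504/37311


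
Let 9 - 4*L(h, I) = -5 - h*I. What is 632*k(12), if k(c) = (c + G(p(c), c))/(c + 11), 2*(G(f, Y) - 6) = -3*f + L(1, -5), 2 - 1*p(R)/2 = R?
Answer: 31047/23 ≈ 1349.9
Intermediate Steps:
p(R) = 4 - 2*R
L(h, I) = 7/2 + I*h/4 (L(h, I) = 9/4 - (-5 - h*I)/4 = 9/4 - (-5 - I*h)/4 = 9/4 + (5/4 + I*h/4) = 7/2 + I*h/4)
G(f, Y) = 57/8 - 3*f/2 (G(f, Y) = 6 + (-3*f + (7/2 + (1/4)*(-5)*1))/2 = 6 + (-3*f + (7/2 - 5/4))/2 = 6 + (-3*f + 9/4)/2 = 6 + (9/4 - 3*f)/2 = 6 + (9/8 - 3*f/2) = 57/8 - 3*f/2)
k(c) = (9/8 + 4*c)/(11 + c) (k(c) = (c + (57/8 - 3*(4 - 2*c)/2))/(c + 11) = (c + (57/8 + (-6 + 3*c)))/(11 + c) = (c + (9/8 + 3*c))/(11 + c) = (9/8 + 4*c)/(11 + c))
632*k(12) = 632*((9 + 32*12)/(8*(11 + 12))) = 632*((1/8)*(9 + 384)/23) = 632*((1/8)*(1/23)*393) = 632*(393/184) = 31047/23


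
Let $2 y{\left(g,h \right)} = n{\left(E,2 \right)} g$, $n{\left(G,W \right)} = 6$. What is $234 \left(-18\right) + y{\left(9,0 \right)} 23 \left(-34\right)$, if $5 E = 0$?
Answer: $-25326$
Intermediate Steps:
$E = 0$ ($E = \frac{1}{5} \cdot 0 = 0$)
$y{\left(g,h \right)} = 3 g$ ($y{\left(g,h \right)} = \frac{6 g}{2} = 3 g$)
$234 \left(-18\right) + y{\left(9,0 \right)} 23 \left(-34\right) = 234 \left(-18\right) + 3 \cdot 9 \cdot 23 \left(-34\right) = -4212 + 27 \cdot 23 \left(-34\right) = -4212 + 621 \left(-34\right) = -4212 - 21114 = -25326$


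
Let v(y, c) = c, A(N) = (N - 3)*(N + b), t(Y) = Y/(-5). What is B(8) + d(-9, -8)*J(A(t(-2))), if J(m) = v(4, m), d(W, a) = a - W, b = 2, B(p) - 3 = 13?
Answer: 244/25 ≈ 9.7600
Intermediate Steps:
B(p) = 16 (B(p) = 3 + 13 = 16)
t(Y) = -Y/5 (t(Y) = Y*(-⅕) = -Y/5)
A(N) = (-3 + N)*(2 + N) (A(N) = (N - 3)*(N + 2) = (-3 + N)*(2 + N))
J(m) = m
B(8) + d(-9, -8)*J(A(t(-2))) = 16 + (-8 - 1*(-9))*(-6 + (-⅕*(-2))² - (-1)*(-2)/5) = 16 + (-8 + 9)*(-6 + (⅖)² - 1*⅖) = 16 + 1*(-6 + 4/25 - ⅖) = 16 + 1*(-156/25) = 16 - 156/25 = 244/25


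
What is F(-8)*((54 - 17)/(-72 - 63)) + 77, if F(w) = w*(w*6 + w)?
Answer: -6181/135 ≈ -45.785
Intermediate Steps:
F(w) = 7*w² (F(w) = w*(6*w + w) = w*(7*w) = 7*w²)
F(-8)*((54 - 17)/(-72 - 63)) + 77 = (7*(-8)²)*((54 - 17)/(-72 - 63)) + 77 = (7*64)*(37/(-135)) + 77 = 448*(37*(-1/135)) + 77 = 448*(-37/135) + 77 = -16576/135 + 77 = -6181/135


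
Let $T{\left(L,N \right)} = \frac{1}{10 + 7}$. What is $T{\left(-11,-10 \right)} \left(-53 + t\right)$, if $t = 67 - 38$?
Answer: $- \frac{24}{17} \approx -1.4118$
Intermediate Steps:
$t = 29$ ($t = 67 - 38 = 29$)
$T{\left(L,N \right)} = \frac{1}{17}$
$T{\left(-11,-10 \right)} \left(-53 + t\right) = \frac{-53 + 29}{17} = \frac{1}{17} \left(-24\right) = - \frac{24}{17}$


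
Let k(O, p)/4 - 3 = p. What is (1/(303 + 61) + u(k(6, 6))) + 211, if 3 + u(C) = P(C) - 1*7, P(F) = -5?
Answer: 71345/364 ≈ 196.00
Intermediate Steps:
k(O, p) = 12 + 4*p
u(C) = -15 (u(C) = -3 + (-5 - 1*7) = -3 + (-5 - 7) = -3 - 12 = -15)
(1/(303 + 61) + u(k(6, 6))) + 211 = (1/(303 + 61) - 15) + 211 = (1/364 - 15) + 211 = -5459/364 + 211 = 71345/364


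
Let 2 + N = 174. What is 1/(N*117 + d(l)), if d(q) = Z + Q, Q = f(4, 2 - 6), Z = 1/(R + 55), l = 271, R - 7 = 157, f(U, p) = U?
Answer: 219/4408033 ≈ 4.9682e-5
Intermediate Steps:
N = 172 (N = -2 + 174 = 172)
R = 164 (R = 7 + 157 = 164)
Z = 1/219 (Z = 1/(164 + 55) = 1/219 ≈ 0.0045662)
Q = 4
d(q) = 877/219 (d(q) = 1/219 + 4 = 877/219)
1/(N*117 + d(l)) = 1/(172*117 + 877/219) = 1/(20124 + 877/219) = 1/(4408033/219) = 219/4408033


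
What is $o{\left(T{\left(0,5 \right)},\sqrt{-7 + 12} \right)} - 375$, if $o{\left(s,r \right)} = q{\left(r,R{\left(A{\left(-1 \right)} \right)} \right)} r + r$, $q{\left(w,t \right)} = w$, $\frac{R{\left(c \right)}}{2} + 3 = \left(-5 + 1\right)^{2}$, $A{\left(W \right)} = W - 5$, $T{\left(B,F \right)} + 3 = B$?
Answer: $-370 + \sqrt{5} \approx -367.76$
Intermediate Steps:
$T{\left(B,F \right)} = -3 + B$
$A{\left(W \right)} = -5 + W$
$R{\left(c \right)} = 26$ ($R{\left(c \right)} = -6 + 2 \left(-5 + 1\right)^{2} = -6 + 2 \left(-4\right)^{2} = -6 + 2 \cdot 16 = -6 + 32 = 26$)
$o{\left(s,r \right)} = r + r^{2}$ ($o{\left(s,r \right)} = r r + r = r^{2} + r = r + r^{2}$)
$o{\left(T{\left(0,5 \right)},\sqrt{-7 + 12} \right)} - 375 = \sqrt{-7 + 12} \left(1 + \sqrt{-7 + 12}\right) - 375 = \sqrt{5} \left(1 + \sqrt{5}\right) - 375 = -375 + \sqrt{5} \left(1 + \sqrt{5}\right)$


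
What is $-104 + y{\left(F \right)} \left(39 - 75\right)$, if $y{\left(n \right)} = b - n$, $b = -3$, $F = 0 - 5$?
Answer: $-176$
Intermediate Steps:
$F = -5$ ($F = 0 - 5 = -5$)
$y{\left(n \right)} = -3 - n$
$-104 + y{\left(F \right)} \left(39 - 75\right) = -104 + \left(-3 - -5\right) \left(39 - 75\right) = -104 + \left(-3 + 5\right) \left(39 - 75\right) = -104 + 2 \left(-36\right) = -104 - 72 = -176$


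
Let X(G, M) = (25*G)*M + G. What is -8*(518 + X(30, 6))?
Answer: -40384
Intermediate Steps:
X(G, M) = G + 25*G*M (X(G, M) = 25*G*M + G = G + 25*G*M)
-8*(518 + X(30, 6)) = -8*(518 + 30*(1 + 25*6)) = -8*(518 + 30*(1 + 150)) = -8*(518 + 30*151) = -8*(518 + 4530) = -8*5048 = -40384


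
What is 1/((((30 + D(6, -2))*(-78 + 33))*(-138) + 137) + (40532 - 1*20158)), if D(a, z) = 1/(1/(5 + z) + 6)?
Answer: 19/3948039 ≈ 4.8125e-6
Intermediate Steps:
D(a, z) = 1/(6 + 1/(5 + z))
1/((((30 + D(6, -2))*(-78 + 33))*(-138) + 137) + (40532 - 1*20158)) = 1/((((30 + (5 - 2)/(31 + 6*(-2)))*(-78 + 33))*(-138) + 137) + (40532 - 1*20158)) = 1/((((30 + 3/(31 - 12))*(-45))*(-138) + 137) + (40532 - 20158)) = 1/((((30 + 3/19)*(-45))*(-138) + 137) + 20374) = 1/((((573/19)*(-45))*(-138) + 137) + 20374) = 1/((-25785/19*(-138) + 137) + 20374) = 1/((3558330/19 + 137) + 20374) = 1/(3560933/19 + 20374) = 1/(3948039/19) = 19/3948039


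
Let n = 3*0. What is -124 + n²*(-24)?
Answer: -124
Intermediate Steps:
n = 0
-124 + n²*(-24) = -124 + 0²*(-24) = -124 + 0*(-24) = -124 + 0 = -124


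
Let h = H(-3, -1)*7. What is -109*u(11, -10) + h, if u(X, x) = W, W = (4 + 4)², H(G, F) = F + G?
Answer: -7004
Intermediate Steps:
W = 64 (W = 8² = 64)
u(X, x) = 64
h = -28 (h = (-1 - 3)*7 = -4*7 = -28)
-109*u(11, -10) + h = -109*64 - 28 = -6976 - 28 = -7004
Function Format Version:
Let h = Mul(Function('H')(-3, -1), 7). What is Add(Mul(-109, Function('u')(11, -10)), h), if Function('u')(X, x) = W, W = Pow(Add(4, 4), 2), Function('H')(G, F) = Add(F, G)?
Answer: -7004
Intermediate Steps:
W = 64 (W = Pow(8, 2) = 64)
Function('u')(X, x) = 64
h = -28 (h = Mul(Add(-1, -3), 7) = Mul(-4, 7) = -28)
Add(Mul(-109, Function('u')(11, -10)), h) = Add(Mul(-109, 64), -28) = Add(-6976, -28) = -7004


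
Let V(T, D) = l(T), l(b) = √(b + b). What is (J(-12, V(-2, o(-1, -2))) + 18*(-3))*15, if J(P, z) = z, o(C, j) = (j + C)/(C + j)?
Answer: -810 + 30*I ≈ -810.0 + 30.0*I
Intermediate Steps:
l(b) = √2*√b (l(b) = √(2*b) = √2*√b)
o(C, j) = 1 (o(C, j) = (C + j)/(C + j) = 1)
V(T, D) = √2*√T
(J(-12, V(-2, o(-1, -2))) + 18*(-3))*15 = (√2*√(-2) + 18*(-3))*15 = (√2*(I*√2) - 54)*15 = (2*I - 54)*15 = (-54 + 2*I)*15 = -810 + 30*I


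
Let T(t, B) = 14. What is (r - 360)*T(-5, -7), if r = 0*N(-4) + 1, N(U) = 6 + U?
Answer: -5026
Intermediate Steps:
r = 1 (r = 0*(6 - 4) + 1 = 0*2 + 1 = 0 + 1 = 1)
(r - 360)*T(-5, -7) = (1 - 360)*14 = -359*14 = -5026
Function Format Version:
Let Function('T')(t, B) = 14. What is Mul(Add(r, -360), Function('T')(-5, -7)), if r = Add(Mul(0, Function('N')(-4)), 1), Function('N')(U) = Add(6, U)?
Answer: -5026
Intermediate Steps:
r = 1 (r = Add(Mul(0, Add(6, -4)), 1) = Add(Mul(0, 2), 1) = Add(0, 1) = 1)
Mul(Add(r, -360), Function('T')(-5, -7)) = Mul(Add(1, -360), 14) = Mul(-359, 14) = -5026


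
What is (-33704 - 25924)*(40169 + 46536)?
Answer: -5170045740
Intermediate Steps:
(-33704 - 25924)*(40169 + 46536) = -59628*86705 = -5170045740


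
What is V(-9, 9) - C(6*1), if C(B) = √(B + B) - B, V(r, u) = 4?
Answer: 10 - 2*√3 ≈ 6.5359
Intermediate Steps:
C(B) = -B + √2*√B (C(B) = √(2*B) - B = √2*√B - B = -B + √2*√B)
V(-9, 9) - C(6*1) = 4 - (-6 + √2*√(6*1)) = 4 - (-1*6 + √2*√6) = 4 - (-6 + 2*√3) = 4 + (6 - 2*√3) = 10 - 2*√3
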